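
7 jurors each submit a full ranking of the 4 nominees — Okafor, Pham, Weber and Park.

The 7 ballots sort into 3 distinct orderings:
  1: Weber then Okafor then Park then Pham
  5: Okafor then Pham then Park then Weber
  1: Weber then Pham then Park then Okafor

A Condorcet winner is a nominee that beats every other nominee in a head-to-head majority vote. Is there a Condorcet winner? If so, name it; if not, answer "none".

Head-to-head results (7 jurors):
Okafor vs Pham: Okafor wins 6–1.
Okafor vs Weber: Okafor, 5–2.
Okafor vs Park: Okafor, 6–1.
Pham–Weber: Pham 5–2.
Pham vs Park: Pham wins 6–1.
Weber vs Park: Park, 5–2.
Okafor beats each of Pham, Weber, Park — Okafor is the Condorcet winner.

Okafor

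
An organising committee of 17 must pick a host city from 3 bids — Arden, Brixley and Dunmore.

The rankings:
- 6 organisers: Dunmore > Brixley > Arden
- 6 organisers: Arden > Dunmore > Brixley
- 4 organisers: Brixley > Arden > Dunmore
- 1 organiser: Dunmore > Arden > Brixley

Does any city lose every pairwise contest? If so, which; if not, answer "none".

Head-to-head results (17 organisers):
Arden vs Brixley: Arden preferred on 6+1 = 7 ballots; Brixley wins 10–7.
Arden–Dunmore: Arden 10–7.
Brixley vs Dunmore: Brixley preferred on 4 ballots; Dunmore wins 13–4.
Each city has at least one pairwise win (Arden beats Dunmore; Brixley beats Arden; Dunmore beats Brixley) — no Condorcet loser.

none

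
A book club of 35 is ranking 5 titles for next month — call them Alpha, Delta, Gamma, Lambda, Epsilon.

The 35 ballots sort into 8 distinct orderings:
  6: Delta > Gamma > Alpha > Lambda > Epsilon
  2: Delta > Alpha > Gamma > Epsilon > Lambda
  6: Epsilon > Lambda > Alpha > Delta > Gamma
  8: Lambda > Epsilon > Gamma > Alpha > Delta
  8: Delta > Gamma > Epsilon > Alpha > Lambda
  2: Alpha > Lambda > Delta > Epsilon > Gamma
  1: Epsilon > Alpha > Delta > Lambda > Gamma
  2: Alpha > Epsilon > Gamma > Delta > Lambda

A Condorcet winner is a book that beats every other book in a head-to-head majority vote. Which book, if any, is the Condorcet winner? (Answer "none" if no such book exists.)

Check each pair by majority over 35 ballots:
Alpha vs Delta: 19 to 16, Alpha.
Alpha vs Gamma: Alpha is ranked higher on 2+6+2+1+2 = 13 ballots, Gamma on 22. Gamma wins 22–13.
Alpha vs Lambda: Alpha is ranked higher on 6+2+8+2+1+2 = 21 ballots, Lambda on 14. Alpha wins 21–14.
Alpha vs Epsilon: Alpha preferred on 6+2+2+2 = 12 ballots; Epsilon wins 23–12.
Delta vs Gamma: Delta preferred on 6+2+6+8+2+1 = 25 ballots; Delta wins 25–10.
Delta vs Lambda: Delta is ranked higher on 6+2+8+1+2 = 19 ballots, Lambda on 16. Delta wins 19–16.
Delta vs Epsilon: 18 to 17, Delta.
Gamma vs Lambda: 18 to 17, Gamma.
Gamma vs Epsilon: 6+2+8 = 16 for Gamma, 19 for Epsilon — Epsilon by 19–16.
Lambda vs Epsilon: 6+8+2 = 16 for Lambda, 19 for Epsilon — Epsilon by 19–16.
Each book drops at least one matchup (Alpha loses to Gamma; Delta loses to Alpha; Gamma loses to Delta; Lambda loses to Alpha; Epsilon loses to Delta); the cycle Alpha → Delta → Gamma → Alpha rules out a Condorcet winner.

none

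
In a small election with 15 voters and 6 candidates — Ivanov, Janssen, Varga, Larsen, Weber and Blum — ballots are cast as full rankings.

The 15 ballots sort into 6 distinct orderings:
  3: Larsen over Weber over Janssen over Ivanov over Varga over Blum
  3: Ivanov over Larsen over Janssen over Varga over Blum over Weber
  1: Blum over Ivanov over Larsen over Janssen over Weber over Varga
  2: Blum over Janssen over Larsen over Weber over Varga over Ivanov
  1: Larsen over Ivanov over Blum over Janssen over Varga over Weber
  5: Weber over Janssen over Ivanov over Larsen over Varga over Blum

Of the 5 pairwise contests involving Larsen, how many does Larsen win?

Larsen against each rival (15 voters):
Larsen vs Ivanov: 6 to 9, Ivanov.
Larsen vs Janssen: Larsen is ranked higher on 3+3+1+1 = 8 ballots, Janssen on 7. Larsen wins 8–7.
Larsen vs Varga: 3+3+1+2+1+5 = 15 for Larsen, 0 for Varga — Larsen by 15–0.
Larsen vs Weber: Larsen is ranked higher on 3+3+1+2+1 = 10 ballots, Weber on 5. Larsen wins 10–5.
Larsen–Blum: Larsen 12–3.
Larsen beats Janssen, Varga, Weber, Blum; loses to Ivanov — 4 pairwise wins.

4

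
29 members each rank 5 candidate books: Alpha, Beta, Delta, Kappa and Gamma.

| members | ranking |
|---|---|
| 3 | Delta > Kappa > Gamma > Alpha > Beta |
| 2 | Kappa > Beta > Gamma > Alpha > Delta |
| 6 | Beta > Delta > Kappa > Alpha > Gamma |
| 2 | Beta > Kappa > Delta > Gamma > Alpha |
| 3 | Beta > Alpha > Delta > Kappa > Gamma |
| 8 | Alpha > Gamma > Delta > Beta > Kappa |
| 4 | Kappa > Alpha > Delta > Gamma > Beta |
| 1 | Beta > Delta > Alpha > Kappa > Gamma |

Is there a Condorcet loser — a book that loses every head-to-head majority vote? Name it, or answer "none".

none

Pairwise majorities:
Alpha–Beta: Alpha 15–14.
Alpha vs Delta: Alpha wins 17–12.
Alpha–Kappa: Kappa 17–12.
Alpha vs Gamma: Alpha wins 22–7.
Beta vs Delta: Delta, 15–14.
Beta–Kappa: Beta 20–9.
Beta vs Gamma: Gamma wins 15–14.
Delta vs Kappa: 21 to 8, Delta.
Delta–Gamma: Delta 19–10.
Kappa vs Gamma: 21 to 8, Kappa.
No book is winless: Alpha beats Beta; Beta beats Kappa; Delta beats Beta; Kappa beats Alpha; Gamma beats Beta. There is no Condorcet loser.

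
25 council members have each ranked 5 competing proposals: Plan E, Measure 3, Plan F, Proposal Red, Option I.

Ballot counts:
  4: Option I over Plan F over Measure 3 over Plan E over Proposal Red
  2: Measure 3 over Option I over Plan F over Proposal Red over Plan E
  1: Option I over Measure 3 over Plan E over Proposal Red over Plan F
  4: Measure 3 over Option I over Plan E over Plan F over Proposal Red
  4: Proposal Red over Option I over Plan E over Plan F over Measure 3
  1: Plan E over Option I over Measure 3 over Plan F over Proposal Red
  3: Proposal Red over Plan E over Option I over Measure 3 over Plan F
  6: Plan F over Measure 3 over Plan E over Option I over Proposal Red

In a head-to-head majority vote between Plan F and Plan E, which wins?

Ballots ranking Plan F above Plan E: 4 + 2 + 6 = 12.
Ballots ranking Plan E above Plan F: 25 − 12 = 13.
Plan E wins the head-to-head 13–12.

Plan E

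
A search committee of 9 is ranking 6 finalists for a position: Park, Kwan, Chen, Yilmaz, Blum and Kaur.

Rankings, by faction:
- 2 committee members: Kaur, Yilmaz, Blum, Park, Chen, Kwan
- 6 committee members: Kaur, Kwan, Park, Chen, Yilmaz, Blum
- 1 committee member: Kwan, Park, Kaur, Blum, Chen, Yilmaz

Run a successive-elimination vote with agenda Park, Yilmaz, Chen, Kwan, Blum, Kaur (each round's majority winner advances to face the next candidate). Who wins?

Kaur

Round 1: Park vs Yilmaz — 7–2, Park advances.
Round 2: Park vs Chen — 9–0, Park advances.
Round 3: Park vs Kwan — 2–7, Kwan advances.
Round 4: Kwan vs Blum — 7–2, Kwan advances.
Round 5: Kwan vs Kaur — 1–8, Kaur advances.
Kaur survives the agenda.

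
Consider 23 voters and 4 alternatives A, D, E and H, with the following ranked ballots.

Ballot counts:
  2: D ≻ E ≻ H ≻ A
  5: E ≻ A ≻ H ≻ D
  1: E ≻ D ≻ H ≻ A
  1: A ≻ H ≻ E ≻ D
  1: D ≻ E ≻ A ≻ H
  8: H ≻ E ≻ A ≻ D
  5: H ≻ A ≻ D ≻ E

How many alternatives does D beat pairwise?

D against each rival (23 voters):
D–A: A 19–4.
D vs E: E, 15–8.
D vs H: 4 to 19, H.
D beats no one; loses to A, E, H — 0 pairwise wins.

0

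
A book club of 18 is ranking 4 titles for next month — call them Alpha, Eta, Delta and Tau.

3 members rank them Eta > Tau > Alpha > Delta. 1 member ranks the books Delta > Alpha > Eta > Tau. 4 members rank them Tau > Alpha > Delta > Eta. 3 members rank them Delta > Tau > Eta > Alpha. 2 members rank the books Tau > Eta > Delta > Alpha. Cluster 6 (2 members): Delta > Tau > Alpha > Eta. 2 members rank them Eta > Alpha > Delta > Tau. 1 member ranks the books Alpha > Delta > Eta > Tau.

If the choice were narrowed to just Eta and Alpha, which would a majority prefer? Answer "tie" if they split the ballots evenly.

Eta

Ballots ranking Eta above Alpha: 3 + 3 + 2 + 2 = 10.
Ballots ranking Alpha above Eta: 18 − 10 = 8.
Eta wins the head-to-head 10–8.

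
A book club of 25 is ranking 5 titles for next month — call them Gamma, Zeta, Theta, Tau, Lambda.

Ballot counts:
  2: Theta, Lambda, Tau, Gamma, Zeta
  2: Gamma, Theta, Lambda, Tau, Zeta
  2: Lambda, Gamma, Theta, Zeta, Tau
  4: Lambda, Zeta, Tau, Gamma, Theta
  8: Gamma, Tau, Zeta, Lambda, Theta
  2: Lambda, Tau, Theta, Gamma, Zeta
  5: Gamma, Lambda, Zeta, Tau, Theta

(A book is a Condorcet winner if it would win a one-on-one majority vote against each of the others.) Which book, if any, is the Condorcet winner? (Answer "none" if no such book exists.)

Gamma

Check each pair by majority over 25 ballots:
Gamma–Zeta: Gamma 21–4.
Gamma vs Theta: Gamma, 21–4.
Gamma–Tau: Gamma 17–8.
Gamma–Lambda: Gamma 15–10.
Zeta vs Theta: Zeta, 17–8.
Zeta vs Tau: Tau, 14–11.
Zeta–Lambda: Lambda 17–8.
Theta vs Tau: Tau, 19–6.
Theta–Lambda: Lambda 21–4.
Tau–Lambda: Lambda 17–8.
Gamma beats each of Zeta, Theta, Tau, Lambda — Gamma is the Condorcet winner.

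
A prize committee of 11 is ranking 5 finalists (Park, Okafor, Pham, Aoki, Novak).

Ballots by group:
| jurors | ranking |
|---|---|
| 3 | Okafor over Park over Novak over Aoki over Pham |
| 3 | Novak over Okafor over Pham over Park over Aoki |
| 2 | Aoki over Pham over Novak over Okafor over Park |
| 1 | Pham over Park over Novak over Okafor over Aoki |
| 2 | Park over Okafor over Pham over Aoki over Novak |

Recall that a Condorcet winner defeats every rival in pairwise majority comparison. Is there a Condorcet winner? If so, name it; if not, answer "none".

none

Head-to-head results (11 jurors):
Park vs Okafor: Okafor, 8–3.
Park–Pham: Pham 6–5.
Park vs Aoki: Park wins 9–2.
Park vs Novak: Park wins 6–5.
Okafor vs Pham: Okafor wins 8–3.
Okafor vs Aoki: Okafor wins 9–2.
Okafor–Novak: Novak 6–5.
Pham vs Aoki: Pham, 6–5.
Pham vs Novak: Novak wins 6–5.
Aoki–Novak: Novak 7–4.
Every nominee loses at least once (Park loses to Okafor; Okafor loses to Novak; Pham loses to Okafor; Aoki loses to Park; Novak loses to Park). The majority relation contains the cycle Park → Novak → Okafor → Park, so there is no Condorcet winner.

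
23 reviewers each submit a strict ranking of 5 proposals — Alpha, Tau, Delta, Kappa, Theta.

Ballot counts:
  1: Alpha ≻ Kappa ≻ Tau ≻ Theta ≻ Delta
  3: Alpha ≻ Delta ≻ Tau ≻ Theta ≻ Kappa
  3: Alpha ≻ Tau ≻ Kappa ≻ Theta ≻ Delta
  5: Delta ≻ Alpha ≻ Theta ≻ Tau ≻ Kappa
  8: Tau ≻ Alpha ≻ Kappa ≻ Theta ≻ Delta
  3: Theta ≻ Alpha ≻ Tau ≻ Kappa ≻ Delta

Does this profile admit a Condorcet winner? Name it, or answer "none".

Check each pair by majority over 23 ballots:
Alpha–Tau: Alpha 15–8.
Alpha vs Delta: Alpha, 18–5.
Alpha vs Kappa: Alpha wins 23–0.
Alpha–Theta: Alpha 20–3.
Tau vs Delta: Tau wins 15–8.
Tau vs Kappa: Tau wins 22–1.
Tau vs Theta: Tau, 15–8.
Delta vs Kappa: Kappa wins 15–8.
Delta vs Theta: Theta wins 15–8.
Kappa vs Theta: Kappa wins 12–11.
Only Alpha has no losses; Alpha is the Condorcet winner.

Alpha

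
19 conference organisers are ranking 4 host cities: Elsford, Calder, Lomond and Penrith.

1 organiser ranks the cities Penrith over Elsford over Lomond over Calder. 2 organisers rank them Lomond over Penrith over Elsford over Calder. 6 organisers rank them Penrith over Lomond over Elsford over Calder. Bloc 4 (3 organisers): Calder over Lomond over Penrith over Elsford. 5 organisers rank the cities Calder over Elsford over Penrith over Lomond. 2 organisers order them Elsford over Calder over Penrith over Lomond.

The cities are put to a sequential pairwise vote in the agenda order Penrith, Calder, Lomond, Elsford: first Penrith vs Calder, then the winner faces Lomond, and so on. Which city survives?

Round 1: Penrith vs Calder — 9–10, Calder advances.
Round 2: Calder vs Lomond — 10–9, Calder advances.
Round 3: Calder vs Elsford — 8–11, Elsford advances.
Elsford survives the agenda.

Elsford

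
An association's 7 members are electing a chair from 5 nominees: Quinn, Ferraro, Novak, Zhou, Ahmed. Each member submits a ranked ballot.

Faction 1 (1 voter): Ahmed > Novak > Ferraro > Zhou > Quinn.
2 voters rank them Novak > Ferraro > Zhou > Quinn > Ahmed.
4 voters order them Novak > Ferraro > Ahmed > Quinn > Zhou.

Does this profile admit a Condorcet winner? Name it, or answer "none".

Head-to-head results (7 voters):
Quinn vs Ferraro: Quinn preferred on 0 ballots; Ferraro wins 7–0.
Quinn vs Novak: 0 for Quinn, 7 for Novak — Novak by 7–0.
Quinn vs Zhou: Quinn is ranked higher on 4 ballots, Zhou on 3. Quinn wins 4–3.
Quinn vs Ahmed: 2 to 5, Ahmed.
Ferraro vs Novak: 0 for Ferraro, 7 for Novak — Novak by 7–0.
Ferraro vs Zhou: 7 to 0, Ferraro.
Ferraro vs Ahmed: 2+4 = 6 for Ferraro, 1 for Ahmed — Ferraro by 6–1.
Novak vs Zhou: Novak preferred on 1+2+4 = 7 ballots; Novak wins 7–0.
Novak vs Ahmed: 2+4 = 6 for Novak, 1 for Ahmed — Novak by 6–1.
Zhou vs Ahmed: 2 for Zhou, 5 for Ahmed — Ahmed by 5–2.
Novak defeats every rival head-to-head and is the Condorcet winner.

Novak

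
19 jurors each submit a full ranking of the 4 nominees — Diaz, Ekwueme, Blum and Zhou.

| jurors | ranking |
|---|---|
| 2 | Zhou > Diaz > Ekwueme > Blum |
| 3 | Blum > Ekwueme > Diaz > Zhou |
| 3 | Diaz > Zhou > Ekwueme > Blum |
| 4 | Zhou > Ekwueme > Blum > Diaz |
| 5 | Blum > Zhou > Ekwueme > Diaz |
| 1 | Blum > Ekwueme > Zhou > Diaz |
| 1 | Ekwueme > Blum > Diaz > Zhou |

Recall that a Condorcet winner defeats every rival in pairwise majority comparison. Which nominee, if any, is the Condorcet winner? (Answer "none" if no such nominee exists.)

Head-to-head results (19 jurors):
Diaz vs Ekwueme: Ekwueme, 14–5.
Diaz–Blum: Blum 14–5.
Diaz–Zhou: Zhou 12–7.
Ekwueme vs Blum: Ekwueme wins 10–9.
Ekwueme vs Zhou: Zhou, 14–5.
Blum vs Zhou: Blum wins 10–9.
Each nominee drops at least one matchup (Diaz loses to Ekwueme; Ekwueme loses to Zhou; Blum loses to Ekwueme; Zhou loses to Blum); the cycle Ekwueme beats Blum beats Zhou beats Ekwueme rules out a Condorcet winner.

none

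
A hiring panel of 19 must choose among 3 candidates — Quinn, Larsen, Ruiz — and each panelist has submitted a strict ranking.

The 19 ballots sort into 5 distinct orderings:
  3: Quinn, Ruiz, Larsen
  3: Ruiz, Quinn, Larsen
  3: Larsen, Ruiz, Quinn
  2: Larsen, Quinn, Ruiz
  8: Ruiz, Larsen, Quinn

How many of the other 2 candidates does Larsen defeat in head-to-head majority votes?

1

Larsen against each rival (19 committee members):
Larsen vs Quinn: 13 to 6, Larsen.
Larsen vs Ruiz: Larsen is ranked higher on 3+2 = 5 ballots, Ruiz on 14. Ruiz wins 14–5.
Larsen beats Quinn; loses to Ruiz — 1 pairwise win.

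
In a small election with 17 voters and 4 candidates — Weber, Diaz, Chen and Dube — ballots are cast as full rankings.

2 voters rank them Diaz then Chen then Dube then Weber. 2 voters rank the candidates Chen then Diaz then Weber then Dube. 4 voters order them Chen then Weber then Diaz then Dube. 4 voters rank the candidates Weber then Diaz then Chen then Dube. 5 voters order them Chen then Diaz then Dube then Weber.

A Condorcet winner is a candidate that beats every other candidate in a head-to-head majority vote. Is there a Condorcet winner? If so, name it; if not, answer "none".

Head-to-head results (17 voters):
Weber vs Diaz: 4+4 = 8 for Weber, 9 for Diaz — Diaz by 9–8.
Weber vs Chen: Weber preferred on 4 ballots; Chen wins 13–4.
Weber vs Dube: 10 to 7, Weber.
Diaz vs Chen: Diaz preferred on 2+4 = 6 ballots; Chen wins 11–6.
Diaz vs Dube: 17 to 0, Diaz.
Chen vs Dube: Chen is ranked higher on 2+2+4+4+5 = 17 ballots, Dube on 0. Chen wins 17–0.
Chen wins every pairwise contest, so Chen is the Condorcet winner.

Chen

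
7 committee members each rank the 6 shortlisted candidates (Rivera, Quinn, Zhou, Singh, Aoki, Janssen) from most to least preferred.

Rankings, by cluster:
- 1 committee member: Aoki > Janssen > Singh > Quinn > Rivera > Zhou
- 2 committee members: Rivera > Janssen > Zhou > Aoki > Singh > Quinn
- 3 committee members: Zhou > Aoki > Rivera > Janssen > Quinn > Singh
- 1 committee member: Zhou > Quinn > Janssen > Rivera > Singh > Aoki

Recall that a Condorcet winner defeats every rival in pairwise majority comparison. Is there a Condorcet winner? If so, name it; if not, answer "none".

Zhou

Head-to-head results (7 committee members):
Rivera vs Quinn: Rivera wins 5–2.
Rivera–Zhou: Zhou 4–3.
Rivera vs Singh: Rivera, 6–1.
Rivera vs Aoki: Aoki, 4–3.
Rivera–Janssen: Rivera 5–2.
Quinn vs Zhou: Zhou wins 6–1.
Quinn–Singh: Quinn 4–3.
Quinn vs Aoki: Aoki wins 6–1.
Quinn–Janssen: Janssen 6–1.
Zhou vs Singh: Zhou wins 6–1.
Zhou vs Aoki: Zhou, 6–1.
Zhou–Janssen: Zhou 4–3.
Singh vs Aoki: Aoki wins 6–1.
Singh vs Janssen: Janssen, 7–0.
Aoki vs Janssen: Aoki, 4–3.
Only Zhou has no losses; Zhou is the Condorcet winner.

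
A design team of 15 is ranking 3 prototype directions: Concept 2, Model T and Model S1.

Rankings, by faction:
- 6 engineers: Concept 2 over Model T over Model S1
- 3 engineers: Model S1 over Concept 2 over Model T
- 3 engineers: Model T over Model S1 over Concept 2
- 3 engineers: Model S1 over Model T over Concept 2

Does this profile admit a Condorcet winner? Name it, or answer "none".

Check each pair by majority over 15 ballots:
Concept 2 vs Model T: 9 to 6, Concept 2.
Concept 2 vs Model S1: 6 for Concept 2, 9 for Model S1 — Model S1 by 9–6.
Model T vs Model S1: Model T is ranked higher on 6+3 = 9 ballots, Model S1 on 6. Model T wins 9–6.
Each design drops at least one matchup (Concept 2 loses to Model S1; Model T loses to Concept 2; Model S1 loses to Model T); the cycle Concept 2 → Model T → Model S1 → Concept 2 rules out a Condorcet winner.

none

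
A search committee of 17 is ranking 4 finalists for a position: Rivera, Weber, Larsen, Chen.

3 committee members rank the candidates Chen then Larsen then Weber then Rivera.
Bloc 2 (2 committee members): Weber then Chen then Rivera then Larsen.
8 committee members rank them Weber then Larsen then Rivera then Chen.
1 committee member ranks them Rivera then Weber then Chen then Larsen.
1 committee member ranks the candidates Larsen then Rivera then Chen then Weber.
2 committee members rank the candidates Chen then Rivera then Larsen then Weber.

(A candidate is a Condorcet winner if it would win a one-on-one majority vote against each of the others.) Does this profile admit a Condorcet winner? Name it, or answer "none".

Check each pair by majority over 17 ballots:
Rivera vs Weber: 4 to 13, Weber.
Rivera vs Larsen: Rivera preferred on 2+1+2 = 5 ballots; Larsen wins 12–5.
Rivera vs Chen: 8+1+1 = 10 for Rivera, 7 for Chen — Rivera by 10–7.
Weber vs Larsen: 11 to 6, Weber.
Weber vs Chen: Weber preferred on 2+8+1 = 11 ballots; Weber wins 11–6.
Larsen vs Chen: Larsen preferred on 8+1 = 9 ballots; Larsen wins 9–8.
Weber wins every pairwise contest, so Weber is the Condorcet winner.

Weber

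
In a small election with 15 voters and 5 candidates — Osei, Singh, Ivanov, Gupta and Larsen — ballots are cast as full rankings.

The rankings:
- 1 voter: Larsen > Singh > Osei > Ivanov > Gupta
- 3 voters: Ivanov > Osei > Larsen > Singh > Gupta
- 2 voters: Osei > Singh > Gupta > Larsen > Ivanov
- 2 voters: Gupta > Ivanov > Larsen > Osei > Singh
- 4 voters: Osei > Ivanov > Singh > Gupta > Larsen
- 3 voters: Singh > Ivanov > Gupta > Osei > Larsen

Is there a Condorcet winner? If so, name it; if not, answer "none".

Ivanov

Head-to-head results (15 voters):
Osei vs Singh: Osei wins 11–4.
Osei–Ivanov: Ivanov 8–7.
Osei–Gupta: Osei 10–5.
Osei vs Larsen: Osei, 12–3.
Singh vs Ivanov: Ivanov wins 9–6.
Singh–Gupta: Singh 13–2.
Singh vs Larsen: Singh, 9–6.
Ivanov–Gupta: Ivanov 11–4.
Ivanov–Larsen: Ivanov 12–3.
Gupta vs Larsen: Gupta wins 11–4.
Ivanov wins every pairwise contest, so Ivanov is the Condorcet winner.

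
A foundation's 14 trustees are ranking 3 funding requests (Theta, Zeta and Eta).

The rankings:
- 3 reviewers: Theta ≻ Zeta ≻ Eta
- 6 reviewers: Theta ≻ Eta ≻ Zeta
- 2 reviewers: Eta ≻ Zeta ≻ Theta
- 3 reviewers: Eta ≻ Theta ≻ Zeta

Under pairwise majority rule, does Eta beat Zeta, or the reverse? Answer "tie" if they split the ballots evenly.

Ballots ranking Eta above Zeta: 6 + 2 + 3 = 11.
Ballots ranking Zeta above Eta: 14 − 11 = 3.
Eta wins the head-to-head 11–3.

Eta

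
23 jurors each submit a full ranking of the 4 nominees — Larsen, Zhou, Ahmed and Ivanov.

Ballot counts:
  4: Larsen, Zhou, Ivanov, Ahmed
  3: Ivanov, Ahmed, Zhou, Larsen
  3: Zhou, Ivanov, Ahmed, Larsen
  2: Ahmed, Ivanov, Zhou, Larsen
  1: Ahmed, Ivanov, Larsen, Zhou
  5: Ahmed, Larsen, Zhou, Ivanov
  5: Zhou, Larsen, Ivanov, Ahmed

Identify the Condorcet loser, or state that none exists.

Head-to-head results (23 jurors):
Larsen vs Zhou: Zhou wins 13–10.
Larsen vs Ahmed: Ahmed wins 14–9.
Larsen vs Ivanov: Larsen is ranked higher on 4+5+5 = 14 ballots, Ivanov on 9. Larsen wins 14–9.
Zhou vs Ahmed: 4+3+5 = 12 for Zhou, 11 for Ahmed — Zhou by 12–11.
Zhou vs Ivanov: Zhou, 17–6.
Ahmed vs Ivanov: 8 to 15, Ivanov.
Each nominee has at least one pairwise win (Larsen beats Ivanov; Zhou beats Larsen; Ahmed beats Larsen; Ivanov beats Ahmed) — no Condorcet loser.

none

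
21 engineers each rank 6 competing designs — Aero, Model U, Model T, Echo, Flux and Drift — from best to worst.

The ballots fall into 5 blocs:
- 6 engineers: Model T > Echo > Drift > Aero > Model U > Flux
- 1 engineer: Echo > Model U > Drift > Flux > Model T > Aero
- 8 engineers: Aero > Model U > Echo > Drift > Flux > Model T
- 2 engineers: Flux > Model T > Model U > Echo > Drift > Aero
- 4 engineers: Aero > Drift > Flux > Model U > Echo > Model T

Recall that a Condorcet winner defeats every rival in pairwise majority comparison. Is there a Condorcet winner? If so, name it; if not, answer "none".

Pairwise majorities:
Aero vs Model U: Aero preferred on 6+8+4 = 18 ballots; Aero wins 18–3.
Aero vs Model T: 12 to 9, Aero.
Aero vs Echo: Aero is ranked higher on 8+4 = 12 ballots, Echo on 9. Aero wins 12–9.
Aero vs Flux: Aero is ranked higher on 6+8+4 = 18 ballots, Flux on 3. Aero wins 18–3.
Aero vs Drift: 12 to 9, Aero.
Model U vs Model T: 1+8+4 = 13 for Model U, 8 for Model T — Model U by 13–8.
Model U vs Echo: 14 to 7, Model U.
Model U vs Flux: 6+1+8 = 15 for Model U, 6 for Flux — Model U by 15–6.
Model U vs Drift: Model U preferred on 1+8+2 = 11 ballots; Model U wins 11–10.
Model T vs Echo: Model T is ranked higher on 6+2 = 8 ballots, Echo on 13. Echo wins 13–8.
Model T vs Flux: 6 for Model T, 15 for Flux — Flux by 15–6.
Model T vs Drift: Model T preferred on 6+2 = 8 ballots; Drift wins 13–8.
Echo vs Flux: Echo is ranked higher on 6+1+8 = 15 ballots, Flux on 6. Echo wins 15–6.
Echo vs Drift: Echo preferred on 6+1+8+2 = 17 ballots; Echo wins 17–4.
Flux vs Drift: 2 to 19, Drift.
Aero wins every pairwise contest, so Aero is the Condorcet winner.

Aero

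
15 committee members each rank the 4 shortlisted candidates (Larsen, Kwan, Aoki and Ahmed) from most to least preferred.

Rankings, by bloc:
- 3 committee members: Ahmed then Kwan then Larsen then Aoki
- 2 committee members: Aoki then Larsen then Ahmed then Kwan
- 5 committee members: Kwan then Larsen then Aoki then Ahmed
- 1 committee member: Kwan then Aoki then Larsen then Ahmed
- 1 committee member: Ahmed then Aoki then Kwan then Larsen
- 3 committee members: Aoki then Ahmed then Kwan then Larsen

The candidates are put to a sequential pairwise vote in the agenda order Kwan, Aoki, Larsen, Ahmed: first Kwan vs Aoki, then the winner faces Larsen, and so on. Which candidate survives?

Ahmed

Round 1: Kwan vs Aoki — 9–6, Kwan advances.
Round 2: Kwan vs Larsen — 13–2, Kwan advances.
Round 3: Kwan vs Ahmed — 6–9, Ahmed advances.
Ahmed survives the agenda.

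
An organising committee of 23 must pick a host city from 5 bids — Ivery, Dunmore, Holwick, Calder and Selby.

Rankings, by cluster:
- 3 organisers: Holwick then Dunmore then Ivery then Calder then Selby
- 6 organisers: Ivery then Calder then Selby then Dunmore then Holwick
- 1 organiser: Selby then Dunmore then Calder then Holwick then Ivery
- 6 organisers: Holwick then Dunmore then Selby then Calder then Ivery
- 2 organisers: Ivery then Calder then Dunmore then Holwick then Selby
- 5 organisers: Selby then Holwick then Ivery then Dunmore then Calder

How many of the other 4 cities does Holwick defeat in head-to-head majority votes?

Holwick against each rival (23 organisers):
Holwick vs Ivery: Holwick preferred on 3+1+6+5 = 15 ballots; Holwick wins 15–8.
Holwick vs Dunmore: Holwick preferred on 3+6+5 = 14 ballots; Holwick wins 14–9.
Holwick–Calder: Holwick 14–9.
Holwick vs Selby: Holwick is ranked higher on 3+6+2 = 11 ballots, Selby on 12. Selby wins 12–11.
Holwick beats Ivery, Dunmore, Calder; loses to Selby — 3 pairwise wins.

3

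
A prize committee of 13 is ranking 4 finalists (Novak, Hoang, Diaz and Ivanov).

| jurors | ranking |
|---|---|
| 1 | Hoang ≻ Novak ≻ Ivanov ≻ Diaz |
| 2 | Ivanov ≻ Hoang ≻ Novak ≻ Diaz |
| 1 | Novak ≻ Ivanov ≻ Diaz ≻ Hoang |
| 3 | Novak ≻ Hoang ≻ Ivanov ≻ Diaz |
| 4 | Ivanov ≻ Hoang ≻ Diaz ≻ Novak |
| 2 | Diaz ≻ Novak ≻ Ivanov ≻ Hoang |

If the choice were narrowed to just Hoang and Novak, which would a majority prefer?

Ballots ranking Hoang above Novak: 1 + 2 + 4 = 7.
Ballots ranking Novak above Hoang: 13 − 7 = 6.
Hoang wins the head-to-head 7–6.

Hoang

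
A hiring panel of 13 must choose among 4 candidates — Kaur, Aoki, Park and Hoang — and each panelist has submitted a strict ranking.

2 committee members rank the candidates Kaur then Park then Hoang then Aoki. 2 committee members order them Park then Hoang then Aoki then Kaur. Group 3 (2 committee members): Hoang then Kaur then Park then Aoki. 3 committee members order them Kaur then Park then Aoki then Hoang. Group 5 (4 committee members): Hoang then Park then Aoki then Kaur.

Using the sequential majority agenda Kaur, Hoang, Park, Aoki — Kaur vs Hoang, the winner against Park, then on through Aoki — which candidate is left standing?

Park

Round 1: Kaur vs Hoang — 5–8, Hoang advances.
Round 2: Hoang vs Park — 6–7, Park advances.
Round 3: Park vs Aoki — 13–0, Park advances.
The agenda winner is Park.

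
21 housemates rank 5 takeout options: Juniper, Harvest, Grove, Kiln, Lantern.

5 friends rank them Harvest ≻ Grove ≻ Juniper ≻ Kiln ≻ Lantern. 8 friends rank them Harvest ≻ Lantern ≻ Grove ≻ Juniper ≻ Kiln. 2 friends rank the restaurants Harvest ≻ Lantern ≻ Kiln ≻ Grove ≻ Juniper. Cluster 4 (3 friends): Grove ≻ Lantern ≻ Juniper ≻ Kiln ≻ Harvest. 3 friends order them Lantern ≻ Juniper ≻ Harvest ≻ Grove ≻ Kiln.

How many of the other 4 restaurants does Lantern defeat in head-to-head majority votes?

Lantern against each rival (21 friends):
Lantern vs Juniper: Lantern preferred on 8+2+3+3 = 16 ballots; Lantern wins 16–5.
Lantern vs Harvest: Lantern is ranked higher on 3+3 = 6 ballots, Harvest on 15. Harvest wins 15–6.
Lantern vs Grove: 13 to 8, Lantern.
Lantern vs Kiln: 8+2+3+3 = 16 for Lantern, 5 for Kiln — Lantern by 16–5.
Lantern beats Juniper, Grove, Kiln; loses to Harvest — 3 pairwise wins.

3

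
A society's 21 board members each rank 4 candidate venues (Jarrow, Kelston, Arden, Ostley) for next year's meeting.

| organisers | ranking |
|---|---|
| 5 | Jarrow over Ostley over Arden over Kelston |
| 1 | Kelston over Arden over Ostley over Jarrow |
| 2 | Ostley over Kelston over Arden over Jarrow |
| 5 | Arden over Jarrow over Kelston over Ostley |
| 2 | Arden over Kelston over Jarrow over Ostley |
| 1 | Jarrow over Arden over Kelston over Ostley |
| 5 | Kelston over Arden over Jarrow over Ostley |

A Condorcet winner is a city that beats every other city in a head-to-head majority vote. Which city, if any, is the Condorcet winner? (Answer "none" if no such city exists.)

Check each pair by majority over 21 ballots:
Jarrow vs Kelston: Jarrow is ranked higher on 5+5+1 = 11 ballots, Kelston on 10. Jarrow wins 11–10.
Jarrow vs Arden: Arden, 15–6.
Jarrow–Ostley: Jarrow 18–3.
Kelston vs Arden: 8 to 13, Arden.
Kelston vs Ostley: 14 to 7, Kelston.
Arden vs Ostley: Arden wins 14–7.
Arden defeats every rival head-to-head and is the Condorcet winner.

Arden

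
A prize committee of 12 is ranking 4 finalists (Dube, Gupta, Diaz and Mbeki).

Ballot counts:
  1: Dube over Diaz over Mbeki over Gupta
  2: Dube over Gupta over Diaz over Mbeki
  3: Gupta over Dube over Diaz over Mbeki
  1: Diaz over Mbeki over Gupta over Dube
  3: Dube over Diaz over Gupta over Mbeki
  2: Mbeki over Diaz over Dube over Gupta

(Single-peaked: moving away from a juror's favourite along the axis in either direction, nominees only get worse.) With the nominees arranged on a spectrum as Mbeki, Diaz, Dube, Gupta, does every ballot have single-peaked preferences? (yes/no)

Axis positions: Mbeki=1, Diaz=2, Dube=3, Gupta=4.
Group 1 (peak Dube at position 3): ranking walks positions 3-2-1-4, expanding outward from the peak — single-peaked.
Group 2 (peak Dube at position 3): ranking walks positions 3-4-2-1, expanding outward from the peak — single-peaked.
Group 3 (peak Gupta at position 4): ranking walks positions 4-3-2-1, expanding outward from the peak — single-peaked.
Group 4: ranking walks positions 2-1-4-3; Gupta is ranked above Dube even though Dube lies between Gupta and the peak Diaz on the axis — preferences dip and rise again. Not single-peaked.
Group 5 (peak Dube at position 3): ranking walks positions 3-2-4-1, expanding outward from the peak — single-peaked.
Group 6 (peak Mbeki at position 1): ranking walks positions 1-2-3-4, expanding outward from the peak — single-peaked.
Group 4 violates single-peakedness, so the profile is not single-peaked on this axis.

no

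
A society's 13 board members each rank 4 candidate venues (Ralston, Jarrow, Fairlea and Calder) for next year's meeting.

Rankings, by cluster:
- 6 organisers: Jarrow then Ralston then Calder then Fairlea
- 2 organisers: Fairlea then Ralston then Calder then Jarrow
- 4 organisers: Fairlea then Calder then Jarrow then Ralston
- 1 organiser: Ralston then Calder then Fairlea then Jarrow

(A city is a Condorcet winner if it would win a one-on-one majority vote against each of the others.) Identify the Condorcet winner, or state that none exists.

none

Check each pair by majority over 13 ballots:
Ralston–Jarrow: Jarrow 10–3.
Ralston vs Fairlea: Ralston wins 7–6.
Ralston vs Calder: Ralston wins 9–4.
Jarrow–Fairlea: Fairlea 7–6.
Jarrow vs Calder: Calder, 7–6.
Fairlea–Calder: Calder 7–6.
No city is unbeaten: Ralston loses to Jarrow; Jarrow loses to Fairlea; Fairlea loses to Ralston; Calder loses to Ralston. In particular Ralston → Fairlea → Jarrow → Ralston is a majority cycle — no Condorcet winner exists.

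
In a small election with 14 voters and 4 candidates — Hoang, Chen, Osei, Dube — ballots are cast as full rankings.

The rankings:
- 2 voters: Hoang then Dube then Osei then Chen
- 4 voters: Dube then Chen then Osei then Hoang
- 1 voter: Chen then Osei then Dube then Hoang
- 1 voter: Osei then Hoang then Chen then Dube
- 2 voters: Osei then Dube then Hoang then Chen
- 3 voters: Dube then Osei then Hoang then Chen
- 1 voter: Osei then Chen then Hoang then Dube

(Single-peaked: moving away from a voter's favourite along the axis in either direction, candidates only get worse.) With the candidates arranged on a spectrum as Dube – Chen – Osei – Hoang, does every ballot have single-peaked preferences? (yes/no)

no

Axis positions: Dube=1, Chen=2, Osei=3, Hoang=4.
Ballot type 1: ranking walks positions 4-1-3-2; Dube is ranked above Osei even though Osei lies between Dube and the peak Hoang on the axis — preferences dip and rise again. Not single-peaked.
Ballot type 2 (peak Dube at position 1): ranking walks positions 1-2-3-4, expanding outward from the peak — single-peaked.
Ballot type 3 (peak Chen at position 2): ranking walks positions 2-3-1-4, expanding outward from the peak — single-peaked.
Ballot type 4 (peak Osei at position 3): ranking walks positions 3-4-2-1, expanding outward from the peak — single-peaked.
Ballot type 5: ranking walks positions 3-1-4-2; Dube is ranked above Chen even though Chen lies between Dube and the peak Osei on the axis — preferences dip and rise again. Not single-peaked.
Ballot type 6: ranking walks positions 1-3-4-2; Osei is ranked above Chen even though Chen lies between Osei and the peak Dube on the axis — preferences dip and rise again. Not single-peaked.
Ballot type 7 (peak Osei at position 3): ranking walks positions 3-2-4-1, expanding outward from the peak — single-peaked.
Ballot type 1 violates single-peakedness, so the profile is not single-peaked on this axis.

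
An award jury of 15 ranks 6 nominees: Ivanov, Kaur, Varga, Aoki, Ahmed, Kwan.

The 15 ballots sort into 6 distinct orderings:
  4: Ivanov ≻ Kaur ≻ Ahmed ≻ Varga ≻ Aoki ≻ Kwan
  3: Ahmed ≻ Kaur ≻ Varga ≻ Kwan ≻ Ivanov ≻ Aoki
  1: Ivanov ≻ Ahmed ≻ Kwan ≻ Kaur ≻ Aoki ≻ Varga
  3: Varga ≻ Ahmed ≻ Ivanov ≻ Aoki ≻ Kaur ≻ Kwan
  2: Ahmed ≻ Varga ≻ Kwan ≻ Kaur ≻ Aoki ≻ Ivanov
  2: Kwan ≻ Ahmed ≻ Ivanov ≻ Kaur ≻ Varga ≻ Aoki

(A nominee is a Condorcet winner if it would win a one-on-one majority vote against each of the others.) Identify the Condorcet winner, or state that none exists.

Ahmed

Check each pair by majority over 15 ballots:
Ivanov vs Kaur: Ivanov preferred on 4+1+3+2 = 10 ballots; Ivanov wins 10–5.
Ivanov vs Varga: Ivanov is ranked higher on 4+1+2 = 7 ballots, Varga on 8. Varga wins 8–7.
Ivanov vs Aoki: 13 to 2, Ivanov.
Ivanov vs Ahmed: 4+1 = 5 for Ivanov, 10 for Ahmed — Ahmed by 10–5.
Ivanov vs Kwan: Ivanov is ranked higher on 4+1+3 = 8 ballots, Kwan on 7. Ivanov wins 8–7.
Kaur vs Varga: 10 to 5, Kaur.
Kaur vs Aoki: Kaur preferred on 4+3+1+2+2 = 12 ballots; Kaur wins 12–3.
Kaur vs Ahmed: Kaur is ranked higher on 4 ballots, Ahmed on 11. Ahmed wins 11–4.
Kaur vs Kwan: Kaur is ranked higher on 4+3+3 = 10 ballots, Kwan on 5. Kaur wins 10–5.
Varga vs Aoki: 4+3+3+2+2 = 14 for Varga, 1 for Aoki — Varga by 14–1.
Varga vs Ahmed: Varga is ranked higher on 3 ballots, Ahmed on 12. Ahmed wins 12–3.
Varga vs Kwan: Varga preferred on 4+3+3+2 = 12 ballots; Varga wins 12–3.
Aoki vs Ahmed: 0 for Aoki, 15 for Ahmed — Ahmed by 15–0.
Aoki vs Kwan: Aoki is ranked higher on 4+3 = 7 ballots, Kwan on 8. Kwan wins 8–7.
Ahmed vs Kwan: Ahmed is ranked higher on 4+3+1+3+2 = 13 ballots, Kwan on 2. Ahmed wins 13–2.
Ahmed defeats every rival head-to-head and is the Condorcet winner.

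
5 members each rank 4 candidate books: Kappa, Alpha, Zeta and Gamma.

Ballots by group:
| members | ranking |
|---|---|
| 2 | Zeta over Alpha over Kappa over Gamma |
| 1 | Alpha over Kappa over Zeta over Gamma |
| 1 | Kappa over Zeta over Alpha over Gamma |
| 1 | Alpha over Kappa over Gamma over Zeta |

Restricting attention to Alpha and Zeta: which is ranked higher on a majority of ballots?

Zeta

Ballots ranking Alpha above Zeta: 1 + 1 = 2.
Ballots ranking Zeta above Alpha: 5 − 2 = 3.
Zeta wins the head-to-head 3–2.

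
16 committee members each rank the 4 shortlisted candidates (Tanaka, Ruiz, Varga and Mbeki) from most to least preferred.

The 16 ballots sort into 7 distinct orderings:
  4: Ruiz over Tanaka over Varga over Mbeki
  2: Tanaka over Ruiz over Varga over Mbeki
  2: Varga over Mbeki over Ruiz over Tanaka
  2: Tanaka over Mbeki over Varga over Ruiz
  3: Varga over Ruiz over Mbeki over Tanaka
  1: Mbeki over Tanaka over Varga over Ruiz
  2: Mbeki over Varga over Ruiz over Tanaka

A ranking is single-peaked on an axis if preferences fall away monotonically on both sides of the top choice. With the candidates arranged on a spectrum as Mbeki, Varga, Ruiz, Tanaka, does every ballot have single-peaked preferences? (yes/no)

Axis positions: Mbeki=1, Varga=2, Ruiz=3, Tanaka=4.
Ballot type 1 (peak Ruiz at position 3): ranking walks positions 3-4-2-1, expanding outward from the peak — single-peaked.
Ballot type 2 (peak Tanaka at position 4): ranking walks positions 4-3-2-1, expanding outward from the peak — single-peaked.
Ballot type 3 (peak Varga at position 2): ranking walks positions 2-1-3-4, expanding outward from the peak — single-peaked.
Ballot type 4: ranking walks positions 4-1-2-3; Mbeki is ranked above Ruiz even though Ruiz lies between Mbeki and the peak Tanaka on the axis — preferences dip and rise again. Not single-peaked.
Ballot type 5 (peak Varga at position 2): ranking walks positions 2-3-1-4, expanding outward from the peak — single-peaked.
Ballot type 6: ranking walks positions 1-4-2-3; Tanaka is ranked above Varga even though Varga lies between Tanaka and the peak Mbeki on the axis — preferences dip and rise again. Not single-peaked.
Ballot type 7 (peak Mbeki at position 1): ranking walks positions 1-2-3-4, expanding outward from the peak — single-peaked.
Ballot type 4 violates single-peakedness, so the profile is not single-peaked on this axis.

no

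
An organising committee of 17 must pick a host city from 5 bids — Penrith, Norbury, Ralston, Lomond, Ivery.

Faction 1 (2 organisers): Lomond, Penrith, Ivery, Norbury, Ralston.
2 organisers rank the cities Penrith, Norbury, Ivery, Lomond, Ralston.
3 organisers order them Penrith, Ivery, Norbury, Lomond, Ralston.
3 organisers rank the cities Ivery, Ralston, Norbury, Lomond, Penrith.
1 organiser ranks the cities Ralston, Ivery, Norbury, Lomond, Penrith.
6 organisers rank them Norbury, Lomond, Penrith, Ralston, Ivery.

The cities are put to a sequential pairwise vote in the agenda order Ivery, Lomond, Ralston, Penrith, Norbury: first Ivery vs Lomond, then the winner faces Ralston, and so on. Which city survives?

Round 1: Ivery vs Lomond — 9–8, Ivery advances.
Round 2: Ivery vs Ralston — 10–7, Ivery advances.
Round 3: Ivery vs Penrith — 4–13, Penrith advances.
Round 4: Penrith vs Norbury — 7–10, Norbury advances.
Norbury survives the agenda.

Norbury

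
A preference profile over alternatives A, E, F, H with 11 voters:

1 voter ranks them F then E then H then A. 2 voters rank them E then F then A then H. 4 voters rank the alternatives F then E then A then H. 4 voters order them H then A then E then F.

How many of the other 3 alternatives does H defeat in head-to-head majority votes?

0

H against each rival (11 voters):
H vs A: A, 6–5.
H vs E: H is ranked higher on 4 ballots, E on 7. E wins 7–4.
H–F: F 7–4.
H beats no one; loses to A, E, F — 0 pairwise wins.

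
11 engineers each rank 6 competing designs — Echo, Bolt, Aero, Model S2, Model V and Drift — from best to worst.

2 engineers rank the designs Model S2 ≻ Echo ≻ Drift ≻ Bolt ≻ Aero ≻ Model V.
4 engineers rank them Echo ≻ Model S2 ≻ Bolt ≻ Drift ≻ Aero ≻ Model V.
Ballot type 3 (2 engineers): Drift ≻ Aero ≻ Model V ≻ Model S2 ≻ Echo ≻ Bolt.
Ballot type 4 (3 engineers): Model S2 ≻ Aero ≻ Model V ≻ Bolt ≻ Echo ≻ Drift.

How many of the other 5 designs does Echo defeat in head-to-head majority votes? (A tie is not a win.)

4

Echo against each rival (11 engineers):
Echo vs Bolt: Echo wins 8–3.
Echo vs Aero: Echo, 6–5.
Echo vs Model S2: 4 for Echo, 7 for Model S2 — Model S2 by 7–4.
Echo vs Model V: Echo preferred on 2+4 = 6 ballots; Echo wins 6–5.
Echo vs Drift: Echo is ranked higher on 2+4+3 = 9 ballots, Drift on 2. Echo wins 9–2.
Echo beats Bolt, Aero, Model V, Drift; loses to Model S2 — 4 pairwise wins.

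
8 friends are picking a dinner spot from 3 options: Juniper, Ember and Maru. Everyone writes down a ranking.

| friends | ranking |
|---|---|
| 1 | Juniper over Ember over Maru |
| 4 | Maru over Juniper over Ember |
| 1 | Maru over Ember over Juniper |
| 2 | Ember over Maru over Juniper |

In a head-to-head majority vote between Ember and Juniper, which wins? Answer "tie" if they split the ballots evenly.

Ballots ranking Ember above Juniper: 1 + 2 = 3.
Ballots ranking Juniper above Ember: 8 − 3 = 5.
Juniper wins the head-to-head 5–3.

Juniper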